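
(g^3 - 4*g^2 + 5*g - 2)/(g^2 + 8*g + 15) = (g^3 - 4*g^2 + 5*g - 2)/(g^2 + 8*g + 15)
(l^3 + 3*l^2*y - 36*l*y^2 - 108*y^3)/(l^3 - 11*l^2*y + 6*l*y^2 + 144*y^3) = (-l - 6*y)/(-l + 8*y)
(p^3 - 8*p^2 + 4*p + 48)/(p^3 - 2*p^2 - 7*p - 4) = (p^2 - 4*p - 12)/(p^2 + 2*p + 1)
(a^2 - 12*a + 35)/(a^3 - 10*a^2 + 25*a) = (a - 7)/(a*(a - 5))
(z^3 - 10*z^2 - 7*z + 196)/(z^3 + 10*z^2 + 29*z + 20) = (z^2 - 14*z + 49)/(z^2 + 6*z + 5)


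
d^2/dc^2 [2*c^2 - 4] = 4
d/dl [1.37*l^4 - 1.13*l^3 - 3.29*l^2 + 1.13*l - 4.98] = 5.48*l^3 - 3.39*l^2 - 6.58*l + 1.13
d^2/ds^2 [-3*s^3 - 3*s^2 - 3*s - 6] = -18*s - 6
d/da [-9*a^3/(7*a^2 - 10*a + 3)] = a^2*(-189*a^2 + 18*a*(7*a - 5) + 270*a - 81)/(7*a^2 - 10*a + 3)^2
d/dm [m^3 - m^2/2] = m*(3*m - 1)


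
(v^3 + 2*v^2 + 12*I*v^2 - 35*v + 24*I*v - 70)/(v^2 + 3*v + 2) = (v^2 + 12*I*v - 35)/(v + 1)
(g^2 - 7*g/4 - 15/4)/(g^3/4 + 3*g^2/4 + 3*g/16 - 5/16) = 4*(4*g^2 - 7*g - 15)/(4*g^3 + 12*g^2 + 3*g - 5)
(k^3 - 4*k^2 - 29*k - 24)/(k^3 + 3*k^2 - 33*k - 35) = (k^2 - 5*k - 24)/(k^2 + 2*k - 35)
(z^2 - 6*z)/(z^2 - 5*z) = (z - 6)/(z - 5)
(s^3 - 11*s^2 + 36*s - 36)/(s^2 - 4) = (s^2 - 9*s + 18)/(s + 2)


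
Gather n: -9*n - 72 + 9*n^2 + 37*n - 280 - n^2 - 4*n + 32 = 8*n^2 + 24*n - 320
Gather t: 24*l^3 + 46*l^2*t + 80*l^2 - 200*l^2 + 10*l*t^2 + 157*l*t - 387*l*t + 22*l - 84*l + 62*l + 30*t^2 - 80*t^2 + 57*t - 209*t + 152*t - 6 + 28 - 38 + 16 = 24*l^3 - 120*l^2 + t^2*(10*l - 50) + t*(46*l^2 - 230*l)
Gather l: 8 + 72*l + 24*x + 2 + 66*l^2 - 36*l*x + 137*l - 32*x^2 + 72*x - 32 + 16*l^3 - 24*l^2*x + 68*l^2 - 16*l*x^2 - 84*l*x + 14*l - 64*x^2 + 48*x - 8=16*l^3 + l^2*(134 - 24*x) + l*(-16*x^2 - 120*x + 223) - 96*x^2 + 144*x - 30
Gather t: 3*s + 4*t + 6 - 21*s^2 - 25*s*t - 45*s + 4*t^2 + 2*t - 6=-21*s^2 - 42*s + 4*t^2 + t*(6 - 25*s)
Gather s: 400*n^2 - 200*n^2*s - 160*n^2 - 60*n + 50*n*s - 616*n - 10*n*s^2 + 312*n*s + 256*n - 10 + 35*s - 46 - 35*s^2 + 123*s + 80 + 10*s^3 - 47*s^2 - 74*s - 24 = 240*n^2 - 420*n + 10*s^3 + s^2*(-10*n - 82) + s*(-200*n^2 + 362*n + 84)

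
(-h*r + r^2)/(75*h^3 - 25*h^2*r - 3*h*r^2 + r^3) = r*(-h + r)/(75*h^3 - 25*h^2*r - 3*h*r^2 + r^3)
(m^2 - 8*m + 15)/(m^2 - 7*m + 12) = (m - 5)/(m - 4)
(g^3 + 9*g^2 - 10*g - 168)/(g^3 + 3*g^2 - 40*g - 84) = (g^2 + 2*g - 24)/(g^2 - 4*g - 12)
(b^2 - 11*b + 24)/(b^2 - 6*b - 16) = (b - 3)/(b + 2)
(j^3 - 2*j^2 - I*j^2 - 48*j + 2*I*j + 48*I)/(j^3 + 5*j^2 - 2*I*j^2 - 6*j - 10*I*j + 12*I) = (j^2 - j*(8 + I) + 8*I)/(j^2 - j*(1 + 2*I) + 2*I)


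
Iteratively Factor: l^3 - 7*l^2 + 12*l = (l - 3)*(l^2 - 4*l) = (l - 4)*(l - 3)*(l)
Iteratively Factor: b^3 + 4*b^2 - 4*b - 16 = (b + 2)*(b^2 + 2*b - 8) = (b - 2)*(b + 2)*(b + 4)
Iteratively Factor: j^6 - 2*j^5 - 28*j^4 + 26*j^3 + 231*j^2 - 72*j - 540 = (j - 5)*(j^5 + 3*j^4 - 13*j^3 - 39*j^2 + 36*j + 108) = (j - 5)*(j - 2)*(j^4 + 5*j^3 - 3*j^2 - 45*j - 54) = (j - 5)*(j - 2)*(j + 2)*(j^3 + 3*j^2 - 9*j - 27) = (j - 5)*(j - 3)*(j - 2)*(j + 2)*(j^2 + 6*j + 9) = (j - 5)*(j - 3)*(j - 2)*(j + 2)*(j + 3)*(j + 3)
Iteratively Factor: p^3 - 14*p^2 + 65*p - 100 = (p - 5)*(p^2 - 9*p + 20) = (p - 5)^2*(p - 4)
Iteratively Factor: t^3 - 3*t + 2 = (t - 1)*(t^2 + t - 2) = (t - 1)*(t + 2)*(t - 1)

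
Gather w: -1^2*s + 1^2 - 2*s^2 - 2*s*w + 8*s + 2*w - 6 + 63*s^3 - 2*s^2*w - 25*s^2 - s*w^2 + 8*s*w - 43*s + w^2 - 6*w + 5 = 63*s^3 - 27*s^2 - 36*s + w^2*(1 - s) + w*(-2*s^2 + 6*s - 4)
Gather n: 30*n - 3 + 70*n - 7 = 100*n - 10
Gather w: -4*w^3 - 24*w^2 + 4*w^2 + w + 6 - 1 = -4*w^3 - 20*w^2 + w + 5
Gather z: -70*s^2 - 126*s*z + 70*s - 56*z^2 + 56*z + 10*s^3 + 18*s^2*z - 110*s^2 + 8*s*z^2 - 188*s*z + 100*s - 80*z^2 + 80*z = 10*s^3 - 180*s^2 + 170*s + z^2*(8*s - 136) + z*(18*s^2 - 314*s + 136)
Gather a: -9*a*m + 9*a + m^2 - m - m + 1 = a*(9 - 9*m) + m^2 - 2*m + 1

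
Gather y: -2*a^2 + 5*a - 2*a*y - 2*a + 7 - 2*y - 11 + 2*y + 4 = -2*a^2 - 2*a*y + 3*a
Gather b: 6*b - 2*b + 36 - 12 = 4*b + 24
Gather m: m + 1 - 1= m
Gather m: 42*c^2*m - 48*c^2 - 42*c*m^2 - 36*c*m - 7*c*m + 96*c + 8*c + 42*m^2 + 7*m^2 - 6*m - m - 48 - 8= -48*c^2 + 104*c + m^2*(49 - 42*c) + m*(42*c^2 - 43*c - 7) - 56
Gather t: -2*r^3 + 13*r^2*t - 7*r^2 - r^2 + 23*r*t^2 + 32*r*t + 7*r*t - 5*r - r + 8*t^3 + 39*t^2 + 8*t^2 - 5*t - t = -2*r^3 - 8*r^2 - 6*r + 8*t^3 + t^2*(23*r + 47) + t*(13*r^2 + 39*r - 6)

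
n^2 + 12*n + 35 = (n + 5)*(n + 7)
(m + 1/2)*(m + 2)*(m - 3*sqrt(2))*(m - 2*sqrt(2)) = m^4 - 5*sqrt(2)*m^3 + 5*m^3/2 - 25*sqrt(2)*m^2/2 + 13*m^2 - 5*sqrt(2)*m + 30*m + 12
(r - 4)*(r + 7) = r^2 + 3*r - 28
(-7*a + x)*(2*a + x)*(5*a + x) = -70*a^3 - 39*a^2*x + x^3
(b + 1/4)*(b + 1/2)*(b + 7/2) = b^3 + 17*b^2/4 + 11*b/4 + 7/16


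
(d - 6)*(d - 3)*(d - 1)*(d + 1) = d^4 - 9*d^3 + 17*d^2 + 9*d - 18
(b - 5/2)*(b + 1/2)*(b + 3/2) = b^3 - b^2/2 - 17*b/4 - 15/8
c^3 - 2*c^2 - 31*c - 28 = (c - 7)*(c + 1)*(c + 4)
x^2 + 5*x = x*(x + 5)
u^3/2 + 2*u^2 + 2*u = u*(u/2 + 1)*(u + 2)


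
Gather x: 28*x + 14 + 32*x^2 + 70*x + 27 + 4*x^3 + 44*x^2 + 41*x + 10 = 4*x^3 + 76*x^2 + 139*x + 51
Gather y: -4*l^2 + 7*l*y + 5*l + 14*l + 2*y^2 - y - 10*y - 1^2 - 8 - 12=-4*l^2 + 19*l + 2*y^2 + y*(7*l - 11) - 21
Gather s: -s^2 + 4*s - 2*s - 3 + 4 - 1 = -s^2 + 2*s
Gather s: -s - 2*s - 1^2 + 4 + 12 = 15 - 3*s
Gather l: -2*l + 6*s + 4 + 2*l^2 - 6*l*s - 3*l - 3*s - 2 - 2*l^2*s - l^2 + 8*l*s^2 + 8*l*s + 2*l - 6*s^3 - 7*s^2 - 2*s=l^2*(1 - 2*s) + l*(8*s^2 + 2*s - 3) - 6*s^3 - 7*s^2 + s + 2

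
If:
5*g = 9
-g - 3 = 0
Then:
No Solution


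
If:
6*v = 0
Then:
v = 0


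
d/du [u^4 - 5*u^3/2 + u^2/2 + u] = 4*u^3 - 15*u^2/2 + u + 1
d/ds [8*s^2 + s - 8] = 16*s + 1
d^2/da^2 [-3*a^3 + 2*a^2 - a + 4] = 4 - 18*a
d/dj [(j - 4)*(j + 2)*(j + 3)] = 3*j^2 + 2*j - 14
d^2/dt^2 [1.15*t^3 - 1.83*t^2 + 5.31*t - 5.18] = 6.9*t - 3.66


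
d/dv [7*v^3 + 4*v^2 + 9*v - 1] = 21*v^2 + 8*v + 9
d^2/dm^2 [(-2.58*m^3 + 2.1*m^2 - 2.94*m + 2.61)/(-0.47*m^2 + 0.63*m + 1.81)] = (8.88178419700125e-16*m^5 - 1.77635683940025e-15*m^4 + 6.492888*m^3 + 3.47373000000001*m^2 + 70.357302*m - 26.977056)/(0.103823*m^6 - 0.417501*m^5 - 0.639858*m^4 + 2.965599*m^3 + 2.464134*m^2 - 6.191829*m - 5.929741)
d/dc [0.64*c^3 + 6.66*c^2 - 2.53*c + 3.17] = 1.92*c^2 + 13.32*c - 2.53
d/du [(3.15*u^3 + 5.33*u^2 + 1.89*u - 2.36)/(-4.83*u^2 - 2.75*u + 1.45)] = (-15.2145*u^4 - 17.325*u^3 + 8.1737*u^2 - 7.3406*u - 3.7495)/(23.3289*u^4 + 26.565*u^3 - 6.4445*u^2 - 7.975*u + 2.1025)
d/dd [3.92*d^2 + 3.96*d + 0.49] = 7.84*d + 3.96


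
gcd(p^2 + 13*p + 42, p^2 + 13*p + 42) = p^2 + 13*p + 42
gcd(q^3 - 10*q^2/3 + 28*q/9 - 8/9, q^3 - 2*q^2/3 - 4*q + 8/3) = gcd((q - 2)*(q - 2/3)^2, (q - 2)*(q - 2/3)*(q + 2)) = q^2 - 8*q/3 + 4/3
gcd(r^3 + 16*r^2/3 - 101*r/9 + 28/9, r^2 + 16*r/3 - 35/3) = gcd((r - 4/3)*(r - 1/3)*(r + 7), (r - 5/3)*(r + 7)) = r + 7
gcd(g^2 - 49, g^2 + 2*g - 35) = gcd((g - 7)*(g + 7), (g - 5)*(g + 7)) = g + 7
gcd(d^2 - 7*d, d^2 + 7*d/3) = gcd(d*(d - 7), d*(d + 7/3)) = d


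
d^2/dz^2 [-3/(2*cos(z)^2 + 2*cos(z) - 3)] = 6*(8*sin(z)^4 - 18*sin(z)^2 - 9*cos(z)/2 + 3*cos(3*z)/2)/(-2*sin(z)^2 + 2*cos(z) - 1)^3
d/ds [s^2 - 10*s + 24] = 2*s - 10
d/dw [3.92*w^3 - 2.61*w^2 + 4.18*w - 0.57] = 11.76*w^2 - 5.22*w + 4.18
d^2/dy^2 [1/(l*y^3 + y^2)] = 2*(-(l*y + 1)*(3*l*y + 1) + (3*l*y + 2)^2)/(y^4*(l*y + 1)^3)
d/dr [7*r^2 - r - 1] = 14*r - 1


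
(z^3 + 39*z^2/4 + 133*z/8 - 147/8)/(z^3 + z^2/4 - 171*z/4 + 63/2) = (z + 7/2)/(z - 6)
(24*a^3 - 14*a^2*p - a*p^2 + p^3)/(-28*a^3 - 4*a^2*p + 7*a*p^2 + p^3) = (-12*a^2 + a*p + p^2)/(14*a^2 + 9*a*p + p^2)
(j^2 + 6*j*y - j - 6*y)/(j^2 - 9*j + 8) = (j + 6*y)/(j - 8)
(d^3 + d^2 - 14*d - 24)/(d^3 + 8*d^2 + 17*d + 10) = (d^2 - d - 12)/(d^2 + 6*d + 5)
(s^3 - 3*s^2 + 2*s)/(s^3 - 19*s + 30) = s*(s - 1)/(s^2 + 2*s - 15)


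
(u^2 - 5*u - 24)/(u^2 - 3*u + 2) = (u^2 - 5*u - 24)/(u^2 - 3*u + 2)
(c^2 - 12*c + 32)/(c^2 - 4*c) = (c - 8)/c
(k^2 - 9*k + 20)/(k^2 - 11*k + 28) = (k - 5)/(k - 7)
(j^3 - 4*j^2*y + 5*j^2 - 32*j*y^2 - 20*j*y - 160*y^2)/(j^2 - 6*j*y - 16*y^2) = (j^2 + 4*j*y + 5*j + 20*y)/(j + 2*y)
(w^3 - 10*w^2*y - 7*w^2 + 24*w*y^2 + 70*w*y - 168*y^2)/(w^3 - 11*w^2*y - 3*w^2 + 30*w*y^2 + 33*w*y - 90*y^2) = (-w^2 + 4*w*y + 7*w - 28*y)/(-w^2 + 5*w*y + 3*w - 15*y)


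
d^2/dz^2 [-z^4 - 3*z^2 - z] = -12*z^2 - 6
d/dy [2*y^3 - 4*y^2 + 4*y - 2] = 6*y^2 - 8*y + 4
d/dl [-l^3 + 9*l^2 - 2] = 3*l*(6 - l)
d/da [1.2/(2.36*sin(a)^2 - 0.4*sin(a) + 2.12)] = (0.48 - 5.664*sin(a))*cos(a)/(2.36*sin(a)^2 - 0.4*sin(a) + 2.12)^2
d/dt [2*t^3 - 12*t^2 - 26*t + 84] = 6*t^2 - 24*t - 26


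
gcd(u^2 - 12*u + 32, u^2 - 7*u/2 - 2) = u - 4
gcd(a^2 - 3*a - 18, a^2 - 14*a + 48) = a - 6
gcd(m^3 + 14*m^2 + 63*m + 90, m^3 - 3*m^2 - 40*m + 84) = m + 6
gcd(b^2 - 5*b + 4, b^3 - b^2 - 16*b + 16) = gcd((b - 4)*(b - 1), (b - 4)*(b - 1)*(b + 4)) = b^2 - 5*b + 4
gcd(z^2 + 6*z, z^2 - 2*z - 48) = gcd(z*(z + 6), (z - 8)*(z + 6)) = z + 6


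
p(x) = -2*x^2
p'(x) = -4*x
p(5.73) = -65.67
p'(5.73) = -22.92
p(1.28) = -3.28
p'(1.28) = -5.12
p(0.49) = -0.48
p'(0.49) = -1.96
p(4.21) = -35.45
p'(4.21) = -16.84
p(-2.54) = -12.90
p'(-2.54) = 10.16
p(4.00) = -32.00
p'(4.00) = -16.00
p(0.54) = -0.58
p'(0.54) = -2.16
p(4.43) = -39.25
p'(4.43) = -17.72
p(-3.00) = -18.00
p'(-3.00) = 12.00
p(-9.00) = -162.00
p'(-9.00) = 36.00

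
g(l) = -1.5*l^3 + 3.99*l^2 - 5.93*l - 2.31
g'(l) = -4.5*l^2 + 7.98*l - 5.93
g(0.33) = -3.89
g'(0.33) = -3.79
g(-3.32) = 116.25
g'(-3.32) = -82.02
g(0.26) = -3.61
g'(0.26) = -4.16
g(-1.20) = 13.14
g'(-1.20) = -21.99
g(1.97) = -9.98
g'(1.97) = -7.67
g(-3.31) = 115.43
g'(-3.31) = -81.65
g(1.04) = -5.85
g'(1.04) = -2.50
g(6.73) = -318.73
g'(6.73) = -156.04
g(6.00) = -218.25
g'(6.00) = -120.05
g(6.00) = -218.25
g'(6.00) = -120.05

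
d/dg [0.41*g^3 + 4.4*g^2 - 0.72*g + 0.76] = 1.23*g^2 + 8.8*g - 0.72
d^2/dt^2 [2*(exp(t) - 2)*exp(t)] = (8*exp(t) - 4)*exp(t)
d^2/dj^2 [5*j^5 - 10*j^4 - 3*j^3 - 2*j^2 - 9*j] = 100*j^3 - 120*j^2 - 18*j - 4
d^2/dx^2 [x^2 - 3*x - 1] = 2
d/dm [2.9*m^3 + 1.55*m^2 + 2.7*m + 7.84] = 8.7*m^2 + 3.1*m + 2.7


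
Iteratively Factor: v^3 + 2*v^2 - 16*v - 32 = (v + 4)*(v^2 - 2*v - 8) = (v - 4)*(v + 4)*(v + 2)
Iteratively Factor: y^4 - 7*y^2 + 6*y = (y - 2)*(y^3 + 2*y^2 - 3*y) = y*(y - 2)*(y^2 + 2*y - 3) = y*(y - 2)*(y + 3)*(y - 1)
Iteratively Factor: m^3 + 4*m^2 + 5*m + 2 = (m + 1)*(m^2 + 3*m + 2) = (m + 1)^2*(m + 2)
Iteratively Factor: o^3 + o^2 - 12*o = (o + 4)*(o^2 - 3*o) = (o - 3)*(o + 4)*(o)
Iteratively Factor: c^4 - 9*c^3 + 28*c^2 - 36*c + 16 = (c - 4)*(c^3 - 5*c^2 + 8*c - 4) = (c - 4)*(c - 2)*(c^2 - 3*c + 2) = (c - 4)*(c - 2)^2*(c - 1)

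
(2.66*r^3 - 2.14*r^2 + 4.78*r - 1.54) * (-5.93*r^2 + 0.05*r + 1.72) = -15.7738*r^5 + 12.8232*r^4 - 23.8772*r^3 + 5.6904*r^2 + 8.1446*r - 2.6488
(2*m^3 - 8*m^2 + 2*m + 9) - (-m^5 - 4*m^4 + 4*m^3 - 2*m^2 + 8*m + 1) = m^5 + 4*m^4 - 2*m^3 - 6*m^2 - 6*m + 8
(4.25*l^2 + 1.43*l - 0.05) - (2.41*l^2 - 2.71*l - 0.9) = 1.84*l^2 + 4.14*l + 0.85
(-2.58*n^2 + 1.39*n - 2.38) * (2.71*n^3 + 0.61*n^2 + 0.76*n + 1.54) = -6.9918*n^5 + 2.1931*n^4 - 7.5627*n^3 - 4.3686*n^2 + 0.3318*n - 3.6652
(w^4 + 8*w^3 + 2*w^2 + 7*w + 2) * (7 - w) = -w^5 - w^4 + 54*w^3 + 7*w^2 + 47*w + 14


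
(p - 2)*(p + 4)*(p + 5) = p^3 + 7*p^2 + 2*p - 40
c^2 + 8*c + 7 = (c + 1)*(c + 7)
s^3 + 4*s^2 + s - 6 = (s - 1)*(s + 2)*(s + 3)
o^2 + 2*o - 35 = (o - 5)*(o + 7)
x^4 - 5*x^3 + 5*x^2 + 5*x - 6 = (x - 3)*(x - 2)*(x - 1)*(x + 1)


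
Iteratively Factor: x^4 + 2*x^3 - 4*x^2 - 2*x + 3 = (x - 1)*(x^3 + 3*x^2 - x - 3) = (x - 1)*(x + 3)*(x^2 - 1) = (x - 1)*(x + 1)*(x + 3)*(x - 1)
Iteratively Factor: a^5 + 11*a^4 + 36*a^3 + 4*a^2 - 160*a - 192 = (a + 4)*(a^4 + 7*a^3 + 8*a^2 - 28*a - 48) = (a + 4)^2*(a^3 + 3*a^2 - 4*a - 12) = (a - 2)*(a + 4)^2*(a^2 + 5*a + 6) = (a - 2)*(a + 3)*(a + 4)^2*(a + 2)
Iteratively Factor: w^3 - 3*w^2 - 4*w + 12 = (w - 3)*(w^2 - 4) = (w - 3)*(w + 2)*(w - 2)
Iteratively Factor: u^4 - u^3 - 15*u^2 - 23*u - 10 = (u + 2)*(u^3 - 3*u^2 - 9*u - 5) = (u + 1)*(u + 2)*(u^2 - 4*u - 5) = (u + 1)^2*(u + 2)*(u - 5)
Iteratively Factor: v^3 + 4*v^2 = (v + 4)*(v^2) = v*(v + 4)*(v)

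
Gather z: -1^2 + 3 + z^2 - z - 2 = z^2 - z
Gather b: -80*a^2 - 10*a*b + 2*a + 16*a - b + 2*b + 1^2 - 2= -80*a^2 + 18*a + b*(1 - 10*a) - 1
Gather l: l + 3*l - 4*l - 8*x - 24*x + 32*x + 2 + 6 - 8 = 0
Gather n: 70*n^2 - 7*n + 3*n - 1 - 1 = 70*n^2 - 4*n - 2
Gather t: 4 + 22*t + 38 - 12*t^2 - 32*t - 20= -12*t^2 - 10*t + 22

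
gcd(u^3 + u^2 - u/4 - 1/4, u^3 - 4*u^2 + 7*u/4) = u - 1/2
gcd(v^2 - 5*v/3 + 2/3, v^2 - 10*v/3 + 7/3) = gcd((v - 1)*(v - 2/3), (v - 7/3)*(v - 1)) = v - 1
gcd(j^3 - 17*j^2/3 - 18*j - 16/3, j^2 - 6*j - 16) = j^2 - 6*j - 16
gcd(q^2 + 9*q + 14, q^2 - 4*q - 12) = q + 2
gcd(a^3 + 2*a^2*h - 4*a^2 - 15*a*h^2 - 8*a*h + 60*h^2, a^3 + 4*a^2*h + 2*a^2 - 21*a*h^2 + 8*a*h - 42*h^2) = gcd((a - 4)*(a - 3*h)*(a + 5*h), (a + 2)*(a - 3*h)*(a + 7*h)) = a - 3*h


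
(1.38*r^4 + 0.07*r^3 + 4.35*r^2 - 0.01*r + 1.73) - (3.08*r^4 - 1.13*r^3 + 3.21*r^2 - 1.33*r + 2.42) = -1.7*r^4 + 1.2*r^3 + 1.14*r^2 + 1.32*r - 0.69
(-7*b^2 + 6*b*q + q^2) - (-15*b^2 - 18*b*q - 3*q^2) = 8*b^2 + 24*b*q + 4*q^2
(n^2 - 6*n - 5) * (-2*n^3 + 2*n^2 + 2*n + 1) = -2*n^5 + 14*n^4 - 21*n^2 - 16*n - 5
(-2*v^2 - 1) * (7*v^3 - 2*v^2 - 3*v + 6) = -14*v^5 + 4*v^4 - v^3 - 10*v^2 + 3*v - 6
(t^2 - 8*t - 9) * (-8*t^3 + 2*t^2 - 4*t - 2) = -8*t^5 + 66*t^4 + 52*t^3 + 12*t^2 + 52*t + 18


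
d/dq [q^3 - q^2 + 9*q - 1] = 3*q^2 - 2*q + 9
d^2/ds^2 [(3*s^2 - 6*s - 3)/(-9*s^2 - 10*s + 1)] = 24*(63*s^3 + 54*s^2 + 81*s + 32)/(729*s^6 + 2430*s^5 + 2457*s^4 + 460*s^3 - 273*s^2 + 30*s - 1)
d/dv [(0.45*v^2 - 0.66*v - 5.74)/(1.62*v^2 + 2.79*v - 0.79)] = (2.3247*v^2 + 17.8866*v + 16.536)/(2.6244*v^4 + 9.0396*v^3 + 5.2245*v^2 - 4.4082*v + 0.6241)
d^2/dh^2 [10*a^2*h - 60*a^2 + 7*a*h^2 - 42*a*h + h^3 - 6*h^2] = 14*a + 6*h - 12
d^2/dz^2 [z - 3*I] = 0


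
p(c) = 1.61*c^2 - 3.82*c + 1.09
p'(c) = 3.22*c - 3.82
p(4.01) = 11.66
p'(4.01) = 9.09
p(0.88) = -1.02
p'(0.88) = -0.99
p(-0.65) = 4.25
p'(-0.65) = -5.91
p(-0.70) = 4.55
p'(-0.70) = -6.07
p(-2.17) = 16.96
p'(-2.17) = -10.81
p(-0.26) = 2.19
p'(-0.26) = -4.66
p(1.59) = -0.91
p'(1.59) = 1.30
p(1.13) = -1.17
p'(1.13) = -0.18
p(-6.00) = 81.97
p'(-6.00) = -23.14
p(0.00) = 1.09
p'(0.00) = -3.82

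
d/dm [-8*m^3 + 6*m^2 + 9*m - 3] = -24*m^2 + 12*m + 9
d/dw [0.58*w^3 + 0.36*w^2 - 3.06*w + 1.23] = 1.74*w^2 + 0.72*w - 3.06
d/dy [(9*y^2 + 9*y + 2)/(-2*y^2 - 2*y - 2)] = 7*(-2*y - 1)/(2*(y^4 + 2*y^3 + 3*y^2 + 2*y + 1))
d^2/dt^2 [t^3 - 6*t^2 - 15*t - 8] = 6*t - 12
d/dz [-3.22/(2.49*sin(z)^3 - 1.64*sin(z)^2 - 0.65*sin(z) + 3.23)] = (24.0534*sin(z)^2 - 10.5616*sin(z) - 2.093)*cos(z)/(2.49*sin(z)^3 - 1.64*sin(z)^2 - 0.65*sin(z) + 3.23)^2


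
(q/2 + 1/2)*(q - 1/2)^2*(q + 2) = q^4/2 + q^3 - 3*q^2/8 - 5*q/8 + 1/4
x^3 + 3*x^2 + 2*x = x*(x + 1)*(x + 2)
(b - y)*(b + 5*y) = b^2 + 4*b*y - 5*y^2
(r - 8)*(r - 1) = r^2 - 9*r + 8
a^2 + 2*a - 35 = (a - 5)*(a + 7)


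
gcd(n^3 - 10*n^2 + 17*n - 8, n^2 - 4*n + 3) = n - 1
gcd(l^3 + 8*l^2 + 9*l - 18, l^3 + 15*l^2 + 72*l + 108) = l^2 + 9*l + 18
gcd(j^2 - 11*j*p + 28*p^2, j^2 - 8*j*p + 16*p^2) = -j + 4*p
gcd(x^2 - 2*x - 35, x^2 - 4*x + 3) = 1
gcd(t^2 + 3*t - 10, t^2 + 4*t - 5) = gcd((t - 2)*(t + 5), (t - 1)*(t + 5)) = t + 5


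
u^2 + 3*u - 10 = (u - 2)*(u + 5)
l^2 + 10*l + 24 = (l + 4)*(l + 6)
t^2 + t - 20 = (t - 4)*(t + 5)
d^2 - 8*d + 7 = (d - 7)*(d - 1)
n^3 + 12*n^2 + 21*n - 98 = (n - 2)*(n + 7)^2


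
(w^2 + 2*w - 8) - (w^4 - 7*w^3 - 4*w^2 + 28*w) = -w^4 + 7*w^3 + 5*w^2 - 26*w - 8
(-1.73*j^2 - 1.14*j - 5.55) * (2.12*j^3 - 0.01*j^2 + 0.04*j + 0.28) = -3.6676*j^5 - 2.3995*j^4 - 11.8238*j^3 - 0.4745*j^2 - 0.5412*j - 1.554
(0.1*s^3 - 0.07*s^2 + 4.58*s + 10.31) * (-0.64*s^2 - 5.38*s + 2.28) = -0.064*s^5 - 0.4932*s^4 - 2.3266*s^3 - 31.3984*s^2 - 45.0254*s + 23.5068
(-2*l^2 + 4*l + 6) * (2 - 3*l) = 6*l^3 - 16*l^2 - 10*l + 12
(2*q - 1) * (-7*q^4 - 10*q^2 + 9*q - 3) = -14*q^5 + 7*q^4 - 20*q^3 + 28*q^2 - 15*q + 3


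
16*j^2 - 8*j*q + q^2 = (-4*j + q)^2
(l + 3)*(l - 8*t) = l^2 - 8*l*t + 3*l - 24*t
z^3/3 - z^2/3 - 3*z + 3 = (z/3 + 1)*(z - 3)*(z - 1)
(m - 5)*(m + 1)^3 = m^4 - 2*m^3 - 12*m^2 - 14*m - 5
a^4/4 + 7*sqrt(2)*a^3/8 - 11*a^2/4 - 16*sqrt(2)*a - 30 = (a/2 + sqrt(2))^2*(a - 3*sqrt(2))*(a + 5*sqrt(2)/2)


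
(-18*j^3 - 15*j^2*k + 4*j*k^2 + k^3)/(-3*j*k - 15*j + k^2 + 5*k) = (6*j^2 + 7*j*k + k^2)/(k + 5)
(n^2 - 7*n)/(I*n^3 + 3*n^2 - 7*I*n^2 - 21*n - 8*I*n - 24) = I*n*(7 - n)/(n^3 - n^2*(7 + 3*I) + n*(-8 + 21*I) + 24*I)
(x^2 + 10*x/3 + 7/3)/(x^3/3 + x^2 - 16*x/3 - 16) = (3*x^2 + 10*x + 7)/(x^3 + 3*x^2 - 16*x - 48)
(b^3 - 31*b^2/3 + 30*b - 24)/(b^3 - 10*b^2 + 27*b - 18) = (b - 4/3)/(b - 1)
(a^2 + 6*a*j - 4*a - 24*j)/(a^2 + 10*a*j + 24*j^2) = (a - 4)/(a + 4*j)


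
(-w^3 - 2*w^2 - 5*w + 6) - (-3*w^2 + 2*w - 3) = -w^3 + w^2 - 7*w + 9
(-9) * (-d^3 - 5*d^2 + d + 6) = 9*d^3 + 45*d^2 - 9*d - 54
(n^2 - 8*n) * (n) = n^3 - 8*n^2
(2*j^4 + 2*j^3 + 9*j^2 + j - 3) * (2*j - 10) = 4*j^5 - 16*j^4 - 2*j^3 - 88*j^2 - 16*j + 30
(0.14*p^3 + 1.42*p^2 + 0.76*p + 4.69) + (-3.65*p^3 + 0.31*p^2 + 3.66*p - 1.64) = -3.51*p^3 + 1.73*p^2 + 4.42*p + 3.05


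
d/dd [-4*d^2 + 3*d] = 3 - 8*d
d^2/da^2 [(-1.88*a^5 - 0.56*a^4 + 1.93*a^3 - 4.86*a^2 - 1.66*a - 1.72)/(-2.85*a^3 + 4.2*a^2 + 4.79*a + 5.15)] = (30.5406*a^9 - 135.0216*a^8 + 44.9902799999998*a^7 + 562.56762*a^6 + 1289.306706*a^5 + 1647.646416*a^4 + 1790.786854*a^3 - 404.62371*a^2 - 163.47579*a + 180.419784)/(23.149125*a^9 - 102.3435*a^8 + 34.101675*a^7 + 144.437175*a^6 + 312.558255*a^5 - 139.80231*a^4 - 504.781064*a^3 - 688.669845*a^2 - 381.128325*a - 136.590875)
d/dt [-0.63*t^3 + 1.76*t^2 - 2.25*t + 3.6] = -1.89*t^2 + 3.52*t - 2.25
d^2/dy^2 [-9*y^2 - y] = -18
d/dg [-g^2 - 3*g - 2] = -2*g - 3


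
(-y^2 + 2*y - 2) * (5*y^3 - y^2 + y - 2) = -5*y^5 + 11*y^4 - 13*y^3 + 6*y^2 - 6*y + 4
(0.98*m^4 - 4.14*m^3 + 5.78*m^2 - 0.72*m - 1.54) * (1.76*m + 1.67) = 1.7248*m^5 - 5.6498*m^4 + 3.259*m^3 + 8.3854*m^2 - 3.9128*m - 2.5718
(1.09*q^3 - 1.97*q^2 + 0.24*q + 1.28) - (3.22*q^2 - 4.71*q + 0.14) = 1.09*q^3 - 5.19*q^2 + 4.95*q + 1.14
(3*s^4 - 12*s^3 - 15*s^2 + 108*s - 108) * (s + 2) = 3*s^5 - 6*s^4 - 39*s^3 + 78*s^2 + 108*s - 216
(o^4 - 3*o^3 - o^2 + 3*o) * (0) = 0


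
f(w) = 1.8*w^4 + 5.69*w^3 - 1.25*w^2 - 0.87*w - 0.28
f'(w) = 7.2*w^3 + 17.07*w^2 - 2.5*w - 0.87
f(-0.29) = -0.26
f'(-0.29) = 1.11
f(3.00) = 285.29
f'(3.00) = 339.66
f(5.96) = 3425.97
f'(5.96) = 2114.89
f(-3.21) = -7.46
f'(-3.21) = -55.10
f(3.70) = 604.95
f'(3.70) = 588.27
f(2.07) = 76.08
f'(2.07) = 130.96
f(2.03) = 70.97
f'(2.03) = 124.63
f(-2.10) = -21.65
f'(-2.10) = 12.98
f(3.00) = 285.29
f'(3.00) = 339.66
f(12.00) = 46966.40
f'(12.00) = 14868.81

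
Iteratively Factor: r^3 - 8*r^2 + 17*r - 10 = (r - 2)*(r^2 - 6*r + 5) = (r - 2)*(r - 1)*(r - 5)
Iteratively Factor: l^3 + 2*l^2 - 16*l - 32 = (l + 2)*(l^2 - 16) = (l - 4)*(l + 2)*(l + 4)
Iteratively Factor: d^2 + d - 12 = (d - 3)*(d + 4)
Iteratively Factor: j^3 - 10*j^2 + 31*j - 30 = (j - 5)*(j^2 - 5*j + 6) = (j - 5)*(j - 3)*(j - 2)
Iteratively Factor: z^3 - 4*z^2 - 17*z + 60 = (z - 3)*(z^2 - z - 20) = (z - 3)*(z + 4)*(z - 5)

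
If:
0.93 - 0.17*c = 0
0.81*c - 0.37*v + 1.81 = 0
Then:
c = 5.47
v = 16.87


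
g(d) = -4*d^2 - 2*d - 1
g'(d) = -8*d - 2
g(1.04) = -7.41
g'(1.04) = -10.32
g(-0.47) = -0.94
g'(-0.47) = 1.76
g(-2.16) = -15.34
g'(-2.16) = 15.28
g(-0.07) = -0.88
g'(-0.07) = -1.44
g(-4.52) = -73.68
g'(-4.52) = 34.16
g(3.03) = -43.78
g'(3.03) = -26.24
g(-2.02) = -13.28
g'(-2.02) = 14.16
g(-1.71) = -9.28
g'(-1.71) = 11.68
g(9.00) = -343.00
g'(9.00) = -74.00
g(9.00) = -343.00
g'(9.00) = -74.00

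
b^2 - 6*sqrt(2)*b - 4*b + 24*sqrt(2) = (b - 4)*(b - 6*sqrt(2))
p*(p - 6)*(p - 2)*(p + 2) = p^4 - 6*p^3 - 4*p^2 + 24*p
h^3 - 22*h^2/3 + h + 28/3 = (h - 7)*(h - 4/3)*(h + 1)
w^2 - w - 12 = (w - 4)*(w + 3)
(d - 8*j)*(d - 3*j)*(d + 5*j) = d^3 - 6*d^2*j - 31*d*j^2 + 120*j^3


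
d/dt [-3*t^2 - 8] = -6*t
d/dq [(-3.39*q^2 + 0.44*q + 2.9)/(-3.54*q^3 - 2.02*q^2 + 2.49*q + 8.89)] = (-12.0006*q^4 + 3.1152*q^3 + 23.2457*q^2 - 48.5582*q - 3.3094)/(12.5316*q^6 + 14.3016*q^5 - 13.5488*q^4 - 73.0008*q^3 - 29.7155*q^2 + 44.2722*q + 79.0321)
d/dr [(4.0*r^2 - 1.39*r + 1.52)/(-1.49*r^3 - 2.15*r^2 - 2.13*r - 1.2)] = (5.96*r^4 - 4.1422*r^3 - 4.7141*r^2 - 3.064*r + 4.9056)/(2.2201*r^6 + 6.407*r^5 + 10.9699*r^4 + 12.735*r^3 + 9.6969*r^2 + 5.112*r + 1.44)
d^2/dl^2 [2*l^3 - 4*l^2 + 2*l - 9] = 12*l - 8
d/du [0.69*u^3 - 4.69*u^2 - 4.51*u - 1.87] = 2.07*u^2 - 9.38*u - 4.51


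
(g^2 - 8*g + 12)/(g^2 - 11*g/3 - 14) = 3*(g - 2)/(3*g + 7)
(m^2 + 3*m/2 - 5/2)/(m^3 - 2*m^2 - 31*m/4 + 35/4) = 2/(2*m - 7)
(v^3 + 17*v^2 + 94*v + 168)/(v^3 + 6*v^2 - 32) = (v^2 + 13*v + 42)/(v^2 + 2*v - 8)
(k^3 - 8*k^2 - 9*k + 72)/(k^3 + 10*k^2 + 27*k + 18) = (k^2 - 11*k + 24)/(k^2 + 7*k + 6)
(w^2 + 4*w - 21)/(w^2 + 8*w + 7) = (w - 3)/(w + 1)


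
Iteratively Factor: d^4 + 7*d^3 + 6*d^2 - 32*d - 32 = (d - 2)*(d^3 + 9*d^2 + 24*d + 16) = (d - 2)*(d + 1)*(d^2 + 8*d + 16) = (d - 2)*(d + 1)*(d + 4)*(d + 4)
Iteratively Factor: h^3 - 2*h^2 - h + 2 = (h - 1)*(h^2 - h - 2) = (h - 1)*(h + 1)*(h - 2)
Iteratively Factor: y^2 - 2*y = (y)*(y - 2)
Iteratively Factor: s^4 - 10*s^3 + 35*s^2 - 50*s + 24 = (s - 2)*(s^3 - 8*s^2 + 19*s - 12) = (s - 4)*(s - 2)*(s^2 - 4*s + 3) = (s - 4)*(s - 3)*(s - 2)*(s - 1)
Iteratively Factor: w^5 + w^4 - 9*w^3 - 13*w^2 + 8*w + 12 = (w + 1)*(w^4 - 9*w^2 - 4*w + 12) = (w + 1)*(w + 2)*(w^3 - 2*w^2 - 5*w + 6) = (w - 3)*(w + 1)*(w + 2)*(w^2 + w - 2) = (w - 3)*(w + 1)*(w + 2)^2*(w - 1)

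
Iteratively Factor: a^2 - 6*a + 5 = (a - 5)*(a - 1)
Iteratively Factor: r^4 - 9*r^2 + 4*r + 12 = (r - 2)*(r^3 + 2*r^2 - 5*r - 6) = (r - 2)^2*(r^2 + 4*r + 3) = (r - 2)^2*(r + 1)*(r + 3)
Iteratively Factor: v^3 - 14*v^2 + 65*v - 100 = (v - 5)*(v^2 - 9*v + 20) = (v - 5)^2*(v - 4)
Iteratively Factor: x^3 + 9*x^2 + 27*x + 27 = (x + 3)*(x^2 + 6*x + 9) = (x + 3)^2*(x + 3)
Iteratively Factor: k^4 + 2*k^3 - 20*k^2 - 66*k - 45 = (k - 5)*(k^3 + 7*k^2 + 15*k + 9) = (k - 5)*(k + 1)*(k^2 + 6*k + 9) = (k - 5)*(k + 1)*(k + 3)*(k + 3)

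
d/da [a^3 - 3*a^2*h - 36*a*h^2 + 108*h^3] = 3*a^2 - 6*a*h - 36*h^2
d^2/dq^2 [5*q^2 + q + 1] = 10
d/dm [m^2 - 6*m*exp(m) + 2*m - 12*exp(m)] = -6*m*exp(m) + 2*m - 18*exp(m) + 2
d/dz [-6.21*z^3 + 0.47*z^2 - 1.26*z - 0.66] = -18.63*z^2 + 0.94*z - 1.26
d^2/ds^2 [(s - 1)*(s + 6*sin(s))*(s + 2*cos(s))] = -6*s^2*sin(s) - 2*s^2*cos(s) - 2*s*sin(s) - 24*s*sin(2*s) + 26*s*cos(s) + 6*s + 16*sin(s) + 24*sqrt(2)*sin(2*s + pi/4) - 8*cos(s) - 2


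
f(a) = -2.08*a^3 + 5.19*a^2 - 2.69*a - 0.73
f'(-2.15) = -53.85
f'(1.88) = -5.23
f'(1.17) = 0.91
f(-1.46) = 20.73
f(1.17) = -0.10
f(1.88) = -1.26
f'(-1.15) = -22.88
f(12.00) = -2879.89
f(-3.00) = 110.21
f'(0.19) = -0.94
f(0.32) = -1.13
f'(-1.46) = -31.15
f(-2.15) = 49.72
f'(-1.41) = -29.73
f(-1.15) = 12.39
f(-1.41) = 19.21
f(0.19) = -1.07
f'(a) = -6.24*a^2 + 10.38*a - 2.69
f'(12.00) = -776.69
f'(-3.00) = -89.99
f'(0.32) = -0.01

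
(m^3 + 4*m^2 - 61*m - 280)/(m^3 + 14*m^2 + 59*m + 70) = (m - 8)/(m + 2)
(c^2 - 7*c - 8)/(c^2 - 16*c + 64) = (c + 1)/(c - 8)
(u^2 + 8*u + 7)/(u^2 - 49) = (u + 1)/(u - 7)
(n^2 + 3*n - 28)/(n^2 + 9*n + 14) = (n - 4)/(n + 2)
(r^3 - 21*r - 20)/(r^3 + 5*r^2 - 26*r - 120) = (r + 1)/(r + 6)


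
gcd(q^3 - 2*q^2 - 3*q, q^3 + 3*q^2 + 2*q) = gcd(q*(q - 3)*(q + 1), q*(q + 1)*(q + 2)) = q^2 + q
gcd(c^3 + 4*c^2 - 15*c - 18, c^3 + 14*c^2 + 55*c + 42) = c^2 + 7*c + 6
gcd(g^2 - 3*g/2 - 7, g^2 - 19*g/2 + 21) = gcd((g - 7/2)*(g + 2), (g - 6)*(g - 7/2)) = g - 7/2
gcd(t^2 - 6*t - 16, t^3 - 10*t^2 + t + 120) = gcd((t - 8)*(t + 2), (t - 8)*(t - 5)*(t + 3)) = t - 8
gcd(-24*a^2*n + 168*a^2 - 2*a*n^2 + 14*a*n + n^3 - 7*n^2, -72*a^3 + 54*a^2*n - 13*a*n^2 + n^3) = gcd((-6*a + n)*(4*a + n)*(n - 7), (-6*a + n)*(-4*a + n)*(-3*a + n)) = 6*a - n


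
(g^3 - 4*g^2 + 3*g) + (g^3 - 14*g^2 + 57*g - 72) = 2*g^3 - 18*g^2 + 60*g - 72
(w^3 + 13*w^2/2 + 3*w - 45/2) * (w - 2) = w^4 + 9*w^3/2 - 10*w^2 - 57*w/2 + 45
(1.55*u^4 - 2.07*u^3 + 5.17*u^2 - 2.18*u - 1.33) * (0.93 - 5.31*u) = -8.2305*u^5 + 12.4332*u^4 - 29.3778*u^3 + 16.3839*u^2 + 5.0349*u - 1.2369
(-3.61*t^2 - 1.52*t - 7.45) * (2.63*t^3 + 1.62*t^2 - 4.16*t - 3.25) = -9.4943*t^5 - 9.8458*t^4 - 7.0383*t^3 + 5.9867*t^2 + 35.932*t + 24.2125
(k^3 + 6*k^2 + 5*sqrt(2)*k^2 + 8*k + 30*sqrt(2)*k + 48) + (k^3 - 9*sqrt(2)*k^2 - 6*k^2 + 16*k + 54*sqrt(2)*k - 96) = 2*k^3 - 4*sqrt(2)*k^2 + 24*k + 84*sqrt(2)*k - 48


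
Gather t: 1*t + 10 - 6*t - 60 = -5*t - 50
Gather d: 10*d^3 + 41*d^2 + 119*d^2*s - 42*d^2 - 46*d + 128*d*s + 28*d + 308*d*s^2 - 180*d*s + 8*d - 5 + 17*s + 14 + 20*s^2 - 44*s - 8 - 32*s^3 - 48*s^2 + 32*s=10*d^3 + d^2*(119*s - 1) + d*(308*s^2 - 52*s - 10) - 32*s^3 - 28*s^2 + 5*s + 1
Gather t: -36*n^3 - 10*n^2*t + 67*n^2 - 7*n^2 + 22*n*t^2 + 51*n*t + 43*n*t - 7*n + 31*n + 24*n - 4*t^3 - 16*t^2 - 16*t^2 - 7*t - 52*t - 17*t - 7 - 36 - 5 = -36*n^3 + 60*n^2 + 48*n - 4*t^3 + t^2*(22*n - 32) + t*(-10*n^2 + 94*n - 76) - 48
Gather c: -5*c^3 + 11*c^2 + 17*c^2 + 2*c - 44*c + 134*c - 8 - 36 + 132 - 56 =-5*c^3 + 28*c^2 + 92*c + 32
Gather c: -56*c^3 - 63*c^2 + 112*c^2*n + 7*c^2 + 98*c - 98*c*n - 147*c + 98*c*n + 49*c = -56*c^3 + c^2*(112*n - 56)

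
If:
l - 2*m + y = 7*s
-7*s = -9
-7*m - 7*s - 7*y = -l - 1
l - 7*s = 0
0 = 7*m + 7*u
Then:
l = 9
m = 1/21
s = 9/7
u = -1/21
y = 2/21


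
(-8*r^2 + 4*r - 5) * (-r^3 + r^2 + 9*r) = 8*r^5 - 12*r^4 - 63*r^3 + 31*r^2 - 45*r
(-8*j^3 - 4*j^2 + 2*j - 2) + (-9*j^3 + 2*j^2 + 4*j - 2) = -17*j^3 - 2*j^2 + 6*j - 4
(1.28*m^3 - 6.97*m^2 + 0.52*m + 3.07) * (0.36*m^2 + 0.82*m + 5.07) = 0.4608*m^5 - 1.4596*m^4 + 0.9614*m^3 - 33.8063*m^2 + 5.1538*m + 15.5649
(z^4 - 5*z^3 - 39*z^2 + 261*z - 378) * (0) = 0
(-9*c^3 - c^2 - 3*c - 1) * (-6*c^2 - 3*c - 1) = 54*c^5 + 33*c^4 + 30*c^3 + 16*c^2 + 6*c + 1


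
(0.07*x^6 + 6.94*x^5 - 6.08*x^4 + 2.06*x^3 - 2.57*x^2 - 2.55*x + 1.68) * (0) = 0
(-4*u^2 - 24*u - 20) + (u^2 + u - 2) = -3*u^2 - 23*u - 22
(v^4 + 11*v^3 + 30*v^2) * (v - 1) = v^5 + 10*v^4 + 19*v^3 - 30*v^2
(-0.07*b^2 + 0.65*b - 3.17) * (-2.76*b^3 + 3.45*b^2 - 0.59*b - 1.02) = 0.1932*b^5 - 2.0355*b^4 + 11.033*b^3 - 11.2486*b^2 + 1.2073*b + 3.2334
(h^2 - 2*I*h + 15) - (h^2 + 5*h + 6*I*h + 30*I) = -5*h - 8*I*h + 15 - 30*I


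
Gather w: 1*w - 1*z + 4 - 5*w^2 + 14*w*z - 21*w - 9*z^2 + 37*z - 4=-5*w^2 + w*(14*z - 20) - 9*z^2 + 36*z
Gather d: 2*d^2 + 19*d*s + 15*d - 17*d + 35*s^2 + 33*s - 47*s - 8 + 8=2*d^2 + d*(19*s - 2) + 35*s^2 - 14*s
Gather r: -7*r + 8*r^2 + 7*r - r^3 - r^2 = -r^3 + 7*r^2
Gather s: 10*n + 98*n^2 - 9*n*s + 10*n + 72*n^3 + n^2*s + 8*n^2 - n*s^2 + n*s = 72*n^3 + 106*n^2 - n*s^2 + 20*n + s*(n^2 - 8*n)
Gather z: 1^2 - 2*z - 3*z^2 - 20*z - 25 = -3*z^2 - 22*z - 24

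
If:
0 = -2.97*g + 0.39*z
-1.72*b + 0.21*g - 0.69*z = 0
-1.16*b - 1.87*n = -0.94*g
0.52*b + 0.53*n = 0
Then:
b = 0.00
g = 0.00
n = 0.00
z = 0.00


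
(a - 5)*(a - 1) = a^2 - 6*a + 5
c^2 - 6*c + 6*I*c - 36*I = (c - 6)*(c + 6*I)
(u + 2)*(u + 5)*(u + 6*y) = u^3 + 6*u^2*y + 7*u^2 + 42*u*y + 10*u + 60*y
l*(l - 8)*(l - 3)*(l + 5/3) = l^4 - 28*l^3/3 + 17*l^2/3 + 40*l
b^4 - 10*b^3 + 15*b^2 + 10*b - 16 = (b - 8)*(b - 2)*(b - 1)*(b + 1)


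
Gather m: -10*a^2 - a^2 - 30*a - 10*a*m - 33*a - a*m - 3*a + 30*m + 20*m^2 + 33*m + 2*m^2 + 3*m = -11*a^2 - 66*a + 22*m^2 + m*(66 - 11*a)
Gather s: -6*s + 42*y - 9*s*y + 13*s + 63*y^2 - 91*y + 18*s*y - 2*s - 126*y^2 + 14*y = s*(9*y + 5) - 63*y^2 - 35*y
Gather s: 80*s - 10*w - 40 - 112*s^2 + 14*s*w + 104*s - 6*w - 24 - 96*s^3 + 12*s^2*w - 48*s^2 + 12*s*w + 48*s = -96*s^3 + s^2*(12*w - 160) + s*(26*w + 232) - 16*w - 64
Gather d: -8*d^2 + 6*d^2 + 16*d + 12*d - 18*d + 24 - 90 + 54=-2*d^2 + 10*d - 12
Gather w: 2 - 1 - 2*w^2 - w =-2*w^2 - w + 1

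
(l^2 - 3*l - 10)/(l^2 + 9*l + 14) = (l - 5)/(l + 7)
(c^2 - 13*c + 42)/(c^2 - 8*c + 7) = (c - 6)/(c - 1)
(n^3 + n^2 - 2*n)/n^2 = n + 1 - 2/n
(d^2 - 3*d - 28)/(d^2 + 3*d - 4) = (d - 7)/(d - 1)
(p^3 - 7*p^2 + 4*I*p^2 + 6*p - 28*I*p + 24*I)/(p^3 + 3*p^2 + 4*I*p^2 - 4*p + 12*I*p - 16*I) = (p - 6)/(p + 4)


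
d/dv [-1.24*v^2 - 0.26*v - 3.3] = -2.48*v - 0.26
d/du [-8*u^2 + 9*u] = 9 - 16*u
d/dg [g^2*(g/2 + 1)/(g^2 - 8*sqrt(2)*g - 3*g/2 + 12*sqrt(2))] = g*(g*(g + 2)*(-4*g + 3 + 16*sqrt(2)) + (3*g + 4)*(2*g^2 - 16*sqrt(2)*g - 3*g + 24*sqrt(2)))/(2*g^2 - 16*sqrt(2)*g - 3*g + 24*sqrt(2))^2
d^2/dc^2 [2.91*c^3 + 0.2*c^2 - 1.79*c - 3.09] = 17.46*c + 0.4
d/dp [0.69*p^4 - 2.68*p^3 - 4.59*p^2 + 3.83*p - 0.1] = 2.76*p^3 - 8.04*p^2 - 9.18*p + 3.83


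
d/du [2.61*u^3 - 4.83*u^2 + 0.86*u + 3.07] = 7.83*u^2 - 9.66*u + 0.86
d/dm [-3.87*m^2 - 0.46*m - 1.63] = -7.74*m - 0.46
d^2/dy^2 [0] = 0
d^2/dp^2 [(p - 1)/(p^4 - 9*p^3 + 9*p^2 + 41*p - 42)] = 2*(6*p^4 - 64*p^3 + 195*p^2 - 150*p + 337)/(p^9 - 24*p^8 + 195*p^7 - 434*p^6 - 1821*p^5 + 8292*p^4 + 3277*p^3 - 42210*p^2 + 5292*p + 74088)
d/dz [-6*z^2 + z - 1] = 1 - 12*z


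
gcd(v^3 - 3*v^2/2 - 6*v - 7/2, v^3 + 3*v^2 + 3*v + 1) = v^2 + 2*v + 1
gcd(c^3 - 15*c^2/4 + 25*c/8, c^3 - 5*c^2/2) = c^2 - 5*c/2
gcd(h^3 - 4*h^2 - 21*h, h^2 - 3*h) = h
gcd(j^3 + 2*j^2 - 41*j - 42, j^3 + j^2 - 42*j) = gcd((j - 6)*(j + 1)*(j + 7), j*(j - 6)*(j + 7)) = j^2 + j - 42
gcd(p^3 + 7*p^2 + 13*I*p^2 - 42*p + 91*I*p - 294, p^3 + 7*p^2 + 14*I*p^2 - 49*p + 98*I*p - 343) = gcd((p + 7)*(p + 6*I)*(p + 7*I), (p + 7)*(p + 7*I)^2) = p^2 + p*(7 + 7*I) + 49*I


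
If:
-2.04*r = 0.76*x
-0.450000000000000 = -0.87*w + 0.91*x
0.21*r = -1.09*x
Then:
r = 0.00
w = 0.52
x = 0.00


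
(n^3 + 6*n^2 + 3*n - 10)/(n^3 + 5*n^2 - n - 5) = (n + 2)/(n + 1)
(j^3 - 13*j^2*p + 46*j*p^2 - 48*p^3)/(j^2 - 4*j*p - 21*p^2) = (-j^3 + 13*j^2*p - 46*j*p^2 + 48*p^3)/(-j^2 + 4*j*p + 21*p^2)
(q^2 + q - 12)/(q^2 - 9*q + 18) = (q + 4)/(q - 6)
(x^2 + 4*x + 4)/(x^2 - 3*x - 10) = (x + 2)/(x - 5)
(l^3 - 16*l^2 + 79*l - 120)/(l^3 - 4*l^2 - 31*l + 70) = (l^3 - 16*l^2 + 79*l - 120)/(l^3 - 4*l^2 - 31*l + 70)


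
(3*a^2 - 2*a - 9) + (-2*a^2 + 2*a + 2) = a^2 - 7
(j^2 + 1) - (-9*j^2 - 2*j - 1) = 10*j^2 + 2*j + 2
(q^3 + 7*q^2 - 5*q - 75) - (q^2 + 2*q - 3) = q^3 + 6*q^2 - 7*q - 72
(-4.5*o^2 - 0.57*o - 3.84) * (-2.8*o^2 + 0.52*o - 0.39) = 12.6*o^4 - 0.744*o^3 + 12.2106*o^2 - 1.7745*o + 1.4976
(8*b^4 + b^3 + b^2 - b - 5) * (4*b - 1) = 32*b^5 - 4*b^4 + 3*b^3 - 5*b^2 - 19*b + 5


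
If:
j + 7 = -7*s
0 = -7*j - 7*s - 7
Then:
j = 0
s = -1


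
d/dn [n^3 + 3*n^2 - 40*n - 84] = 3*n^2 + 6*n - 40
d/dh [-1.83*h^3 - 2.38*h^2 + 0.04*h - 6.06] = -5.49*h^2 - 4.76*h + 0.04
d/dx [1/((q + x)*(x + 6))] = -(q + 2*x + 6)/((q + x)^2*(x + 6)^2)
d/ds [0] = 0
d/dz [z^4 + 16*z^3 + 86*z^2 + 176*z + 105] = 4*z^3 + 48*z^2 + 172*z + 176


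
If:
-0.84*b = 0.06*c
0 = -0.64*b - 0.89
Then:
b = -1.39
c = 19.47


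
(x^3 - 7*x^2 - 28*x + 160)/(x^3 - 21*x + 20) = (x - 8)/(x - 1)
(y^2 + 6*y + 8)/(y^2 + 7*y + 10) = (y + 4)/(y + 5)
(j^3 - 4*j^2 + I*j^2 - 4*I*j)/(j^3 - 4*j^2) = (j + I)/j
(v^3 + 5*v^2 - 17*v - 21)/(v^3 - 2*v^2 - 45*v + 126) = (v + 1)/(v - 6)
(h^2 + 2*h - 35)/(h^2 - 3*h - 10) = (h + 7)/(h + 2)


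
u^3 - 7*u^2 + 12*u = u*(u - 4)*(u - 3)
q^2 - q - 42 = (q - 7)*(q + 6)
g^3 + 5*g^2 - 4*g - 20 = (g - 2)*(g + 2)*(g + 5)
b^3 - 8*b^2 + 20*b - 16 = (b - 4)*(b - 2)^2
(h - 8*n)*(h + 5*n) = h^2 - 3*h*n - 40*n^2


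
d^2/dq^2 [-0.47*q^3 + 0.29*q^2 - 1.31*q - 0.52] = 0.58 - 2.82*q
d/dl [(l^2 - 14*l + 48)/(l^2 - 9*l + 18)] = 5/(l^2 - 6*l + 9)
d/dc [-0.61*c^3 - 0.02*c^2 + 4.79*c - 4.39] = -1.83*c^2 - 0.04*c + 4.79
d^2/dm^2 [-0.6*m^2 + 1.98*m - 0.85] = -1.20000000000000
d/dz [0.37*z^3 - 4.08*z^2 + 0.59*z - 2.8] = 1.11*z^2 - 8.16*z + 0.59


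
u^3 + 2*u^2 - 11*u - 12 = (u - 3)*(u + 1)*(u + 4)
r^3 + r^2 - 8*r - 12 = (r - 3)*(r + 2)^2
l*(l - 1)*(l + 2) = l^3 + l^2 - 2*l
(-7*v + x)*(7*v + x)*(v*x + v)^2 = -49*v^4*x^2 - 98*v^4*x - 49*v^4 + v^2*x^4 + 2*v^2*x^3 + v^2*x^2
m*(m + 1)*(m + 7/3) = m^3 + 10*m^2/3 + 7*m/3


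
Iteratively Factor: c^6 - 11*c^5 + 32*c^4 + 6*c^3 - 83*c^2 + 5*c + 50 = (c + 1)*(c^5 - 12*c^4 + 44*c^3 - 38*c^2 - 45*c + 50) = (c - 5)*(c + 1)*(c^4 - 7*c^3 + 9*c^2 + 7*c - 10) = (c - 5)*(c - 1)*(c + 1)*(c^3 - 6*c^2 + 3*c + 10) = (c - 5)^2*(c - 1)*(c + 1)*(c^2 - c - 2) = (c - 5)^2*(c - 1)*(c + 1)^2*(c - 2)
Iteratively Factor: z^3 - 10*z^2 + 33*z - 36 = (z - 3)*(z^2 - 7*z + 12) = (z - 4)*(z - 3)*(z - 3)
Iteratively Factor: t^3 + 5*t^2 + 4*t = (t)*(t^2 + 5*t + 4) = t*(t + 1)*(t + 4)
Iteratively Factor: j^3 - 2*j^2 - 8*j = (j - 4)*(j^2 + 2*j) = j*(j - 4)*(j + 2)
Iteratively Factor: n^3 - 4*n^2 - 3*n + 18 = (n - 3)*(n^2 - n - 6) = (n - 3)^2*(n + 2)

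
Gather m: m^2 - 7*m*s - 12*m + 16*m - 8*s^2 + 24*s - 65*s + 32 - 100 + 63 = m^2 + m*(4 - 7*s) - 8*s^2 - 41*s - 5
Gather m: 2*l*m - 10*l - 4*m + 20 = -10*l + m*(2*l - 4) + 20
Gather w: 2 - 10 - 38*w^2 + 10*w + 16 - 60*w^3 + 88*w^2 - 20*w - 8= -60*w^3 + 50*w^2 - 10*w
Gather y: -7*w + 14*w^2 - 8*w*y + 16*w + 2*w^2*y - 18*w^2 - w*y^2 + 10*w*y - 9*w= -4*w^2 - w*y^2 + y*(2*w^2 + 2*w)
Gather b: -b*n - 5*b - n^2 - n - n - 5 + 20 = b*(-n - 5) - n^2 - 2*n + 15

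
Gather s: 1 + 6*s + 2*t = 6*s + 2*t + 1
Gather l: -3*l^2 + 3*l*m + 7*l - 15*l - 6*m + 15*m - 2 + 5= -3*l^2 + l*(3*m - 8) + 9*m + 3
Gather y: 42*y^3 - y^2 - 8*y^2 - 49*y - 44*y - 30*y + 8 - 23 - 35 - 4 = 42*y^3 - 9*y^2 - 123*y - 54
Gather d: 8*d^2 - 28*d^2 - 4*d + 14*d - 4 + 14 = -20*d^2 + 10*d + 10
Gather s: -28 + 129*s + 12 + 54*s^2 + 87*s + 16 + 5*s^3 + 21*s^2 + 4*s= 5*s^3 + 75*s^2 + 220*s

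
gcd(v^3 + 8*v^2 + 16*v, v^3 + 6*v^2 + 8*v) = v^2 + 4*v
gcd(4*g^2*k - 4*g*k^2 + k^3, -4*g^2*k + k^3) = 2*g*k - k^2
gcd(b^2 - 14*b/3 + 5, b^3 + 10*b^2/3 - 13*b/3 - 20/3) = b - 5/3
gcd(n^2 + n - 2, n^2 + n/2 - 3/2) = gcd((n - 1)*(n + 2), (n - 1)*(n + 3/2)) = n - 1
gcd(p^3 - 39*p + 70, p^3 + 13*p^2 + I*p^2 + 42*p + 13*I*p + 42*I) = p + 7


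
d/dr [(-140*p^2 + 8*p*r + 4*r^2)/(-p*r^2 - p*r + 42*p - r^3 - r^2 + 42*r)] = 4*(-2*(p + r)*(p*r^2 + p*r - 42*p + r^3 + r^2 - 42*r) + (-35*p^2 + 2*p*r + r^2)*(2*p*r + p + 3*r^2 + 2*r - 42))/(p*r^2 + p*r - 42*p + r^3 + r^2 - 42*r)^2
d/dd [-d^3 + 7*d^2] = d*(14 - 3*d)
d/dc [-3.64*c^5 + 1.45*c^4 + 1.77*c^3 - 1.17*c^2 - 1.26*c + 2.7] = -18.2*c^4 + 5.8*c^3 + 5.31*c^2 - 2.34*c - 1.26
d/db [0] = 0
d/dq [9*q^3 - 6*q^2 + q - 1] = 27*q^2 - 12*q + 1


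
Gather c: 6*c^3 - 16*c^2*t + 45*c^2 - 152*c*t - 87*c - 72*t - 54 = 6*c^3 + c^2*(45 - 16*t) + c*(-152*t - 87) - 72*t - 54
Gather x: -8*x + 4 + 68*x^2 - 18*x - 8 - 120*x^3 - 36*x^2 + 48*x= -120*x^3 + 32*x^2 + 22*x - 4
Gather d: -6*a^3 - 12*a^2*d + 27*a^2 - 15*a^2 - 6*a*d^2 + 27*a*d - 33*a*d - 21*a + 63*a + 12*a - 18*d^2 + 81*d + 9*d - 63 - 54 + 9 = -6*a^3 + 12*a^2 + 54*a + d^2*(-6*a - 18) + d*(-12*a^2 - 6*a + 90) - 108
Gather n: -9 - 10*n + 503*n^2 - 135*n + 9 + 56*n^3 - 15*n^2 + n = 56*n^3 + 488*n^2 - 144*n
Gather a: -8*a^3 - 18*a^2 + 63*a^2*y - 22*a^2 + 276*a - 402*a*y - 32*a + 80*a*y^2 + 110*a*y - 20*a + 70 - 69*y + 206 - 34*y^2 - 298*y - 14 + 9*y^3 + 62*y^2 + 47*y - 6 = -8*a^3 + a^2*(63*y - 40) + a*(80*y^2 - 292*y + 224) + 9*y^3 + 28*y^2 - 320*y + 256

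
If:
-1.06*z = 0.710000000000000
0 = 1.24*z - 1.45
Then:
No Solution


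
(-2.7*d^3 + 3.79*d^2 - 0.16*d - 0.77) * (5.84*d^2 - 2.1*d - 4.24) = -15.768*d^5 + 27.8036*d^4 + 2.5546*d^3 - 20.2304*d^2 + 2.2954*d + 3.2648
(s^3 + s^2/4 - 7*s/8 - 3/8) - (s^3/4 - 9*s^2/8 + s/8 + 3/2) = 3*s^3/4 + 11*s^2/8 - s - 15/8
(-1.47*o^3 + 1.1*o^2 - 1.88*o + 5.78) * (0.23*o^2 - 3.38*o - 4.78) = -0.3381*o^5 + 5.2216*o^4 + 2.8762*o^3 + 2.4258*o^2 - 10.55*o - 27.6284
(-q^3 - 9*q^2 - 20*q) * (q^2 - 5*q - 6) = -q^5 - 4*q^4 + 31*q^3 + 154*q^2 + 120*q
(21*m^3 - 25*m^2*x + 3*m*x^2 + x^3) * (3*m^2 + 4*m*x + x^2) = 63*m^5 + 9*m^4*x - 70*m^3*x^2 - 10*m^2*x^3 + 7*m*x^4 + x^5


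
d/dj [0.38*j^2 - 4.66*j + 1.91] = 0.76*j - 4.66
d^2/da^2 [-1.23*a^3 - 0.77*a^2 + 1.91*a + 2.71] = -7.38*a - 1.54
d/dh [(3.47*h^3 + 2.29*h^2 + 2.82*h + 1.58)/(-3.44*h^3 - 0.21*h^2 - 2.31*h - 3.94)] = (7.1489*h^4 + 3.3702*h^3 - 29.4075*h^2 - 17.3816*h - 7.461)/(11.8336*h^6 + 1.4448*h^5 + 15.9369*h^4 + 28.0774*h^3 + 6.9909*h^2 + 18.2028*h + 15.5236)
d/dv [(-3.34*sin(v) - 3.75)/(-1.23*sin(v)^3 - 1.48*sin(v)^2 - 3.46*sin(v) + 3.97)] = (-17.2623*sin(v) + 2.0541*sin(3*v) + 9.39035*cos(2*v) - 35.62515)*cos(v)/(1.23*sin(v)^3 + 1.48*sin(v)^2 + 3.46*sin(v) - 3.97)^2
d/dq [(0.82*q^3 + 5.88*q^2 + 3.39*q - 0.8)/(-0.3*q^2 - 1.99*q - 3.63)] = (-0.246*q^4 - 3.2636*q^3 - 19.614*q^2 - 43.1688*q - 13.8977)/(0.09*q^4 + 1.194*q^3 + 6.1381*q^2 + 14.4474*q + 13.1769)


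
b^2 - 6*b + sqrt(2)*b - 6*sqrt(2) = (b - 6)*(b + sqrt(2))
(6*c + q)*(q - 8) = 6*c*q - 48*c + q^2 - 8*q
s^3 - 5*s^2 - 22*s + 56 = (s - 7)*(s - 2)*(s + 4)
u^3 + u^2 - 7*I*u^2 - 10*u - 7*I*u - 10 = (u + 1)*(u - 5*I)*(u - 2*I)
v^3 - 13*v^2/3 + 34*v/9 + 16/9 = (v - 8/3)*(v - 2)*(v + 1/3)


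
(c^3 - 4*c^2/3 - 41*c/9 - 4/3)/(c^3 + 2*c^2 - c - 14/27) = 3*(3*c^2 - 5*c - 12)/(9*c^2 + 15*c - 14)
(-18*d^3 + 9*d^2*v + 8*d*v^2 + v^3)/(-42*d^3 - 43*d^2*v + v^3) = (-3*d^2 + 2*d*v + v^2)/(-7*d^2 - 6*d*v + v^2)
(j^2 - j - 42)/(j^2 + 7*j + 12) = (j^2 - j - 42)/(j^2 + 7*j + 12)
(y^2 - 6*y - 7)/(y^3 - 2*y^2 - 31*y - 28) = 1/(y + 4)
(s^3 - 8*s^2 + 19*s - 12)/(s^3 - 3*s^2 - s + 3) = (s - 4)/(s + 1)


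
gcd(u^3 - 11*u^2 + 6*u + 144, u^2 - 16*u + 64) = u - 8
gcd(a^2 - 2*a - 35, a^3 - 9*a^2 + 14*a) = a - 7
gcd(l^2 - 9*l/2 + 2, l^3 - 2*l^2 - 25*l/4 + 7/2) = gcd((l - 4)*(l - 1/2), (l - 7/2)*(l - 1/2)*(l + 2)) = l - 1/2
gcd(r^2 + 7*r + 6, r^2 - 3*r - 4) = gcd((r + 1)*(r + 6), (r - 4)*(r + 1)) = r + 1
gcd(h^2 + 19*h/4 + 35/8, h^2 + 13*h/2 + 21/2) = h + 7/2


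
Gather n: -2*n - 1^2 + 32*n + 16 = 30*n + 15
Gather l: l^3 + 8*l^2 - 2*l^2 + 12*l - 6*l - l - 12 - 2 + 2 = l^3 + 6*l^2 + 5*l - 12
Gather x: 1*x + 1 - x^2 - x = 1 - x^2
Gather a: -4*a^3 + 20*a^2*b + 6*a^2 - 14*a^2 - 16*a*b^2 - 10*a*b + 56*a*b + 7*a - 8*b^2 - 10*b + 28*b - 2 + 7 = -4*a^3 + a^2*(20*b - 8) + a*(-16*b^2 + 46*b + 7) - 8*b^2 + 18*b + 5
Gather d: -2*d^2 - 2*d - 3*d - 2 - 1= -2*d^2 - 5*d - 3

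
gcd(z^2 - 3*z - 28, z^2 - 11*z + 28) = z - 7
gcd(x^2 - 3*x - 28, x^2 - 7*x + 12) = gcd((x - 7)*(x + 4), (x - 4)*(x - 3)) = 1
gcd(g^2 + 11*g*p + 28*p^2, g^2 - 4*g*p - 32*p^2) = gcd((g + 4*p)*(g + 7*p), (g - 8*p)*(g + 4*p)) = g + 4*p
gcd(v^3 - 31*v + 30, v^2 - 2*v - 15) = v - 5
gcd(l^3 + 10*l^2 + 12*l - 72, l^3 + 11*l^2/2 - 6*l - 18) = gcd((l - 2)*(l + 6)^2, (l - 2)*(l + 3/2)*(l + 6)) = l^2 + 4*l - 12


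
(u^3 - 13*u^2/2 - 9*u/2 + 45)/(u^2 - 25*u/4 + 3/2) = 2*(2*u^2 - u - 15)/(4*u - 1)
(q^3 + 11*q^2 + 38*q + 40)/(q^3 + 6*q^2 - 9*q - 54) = (q^3 + 11*q^2 + 38*q + 40)/(q^3 + 6*q^2 - 9*q - 54)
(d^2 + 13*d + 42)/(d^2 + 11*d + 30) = (d + 7)/(d + 5)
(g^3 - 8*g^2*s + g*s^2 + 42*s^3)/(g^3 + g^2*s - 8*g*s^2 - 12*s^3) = (g - 7*s)/(g + 2*s)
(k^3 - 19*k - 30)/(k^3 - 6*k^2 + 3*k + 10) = (k^2 + 5*k + 6)/(k^2 - k - 2)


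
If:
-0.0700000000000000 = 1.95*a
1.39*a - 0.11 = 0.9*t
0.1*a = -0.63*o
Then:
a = -0.04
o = 0.01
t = -0.18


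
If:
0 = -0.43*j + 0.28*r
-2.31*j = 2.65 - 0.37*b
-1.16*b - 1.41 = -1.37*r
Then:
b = -4.65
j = -1.89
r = -2.90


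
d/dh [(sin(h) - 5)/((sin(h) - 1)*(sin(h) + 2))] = (10*sin(h) + cos(h)^2 + 2)*cos(h)/((sin(h) - 1)^2*(sin(h) + 2)^2)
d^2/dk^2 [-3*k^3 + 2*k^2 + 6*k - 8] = 4 - 18*k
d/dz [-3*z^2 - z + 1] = -6*z - 1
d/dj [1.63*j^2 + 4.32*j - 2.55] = 3.26*j + 4.32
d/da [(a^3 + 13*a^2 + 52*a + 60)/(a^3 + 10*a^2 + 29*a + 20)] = (-3*a^2 - 16*a - 28)/(a^4 + 10*a^3 + 33*a^2 + 40*a + 16)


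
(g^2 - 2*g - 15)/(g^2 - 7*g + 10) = (g + 3)/(g - 2)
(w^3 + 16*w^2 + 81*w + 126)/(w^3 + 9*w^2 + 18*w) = (w + 7)/w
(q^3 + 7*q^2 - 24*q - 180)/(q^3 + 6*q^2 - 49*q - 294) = (q^2 + q - 30)/(q^2 - 49)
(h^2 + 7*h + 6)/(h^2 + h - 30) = (h + 1)/(h - 5)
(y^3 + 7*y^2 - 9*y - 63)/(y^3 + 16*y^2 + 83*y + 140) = (y^2 - 9)/(y^2 + 9*y + 20)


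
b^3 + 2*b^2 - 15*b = b*(b - 3)*(b + 5)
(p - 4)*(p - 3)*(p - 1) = p^3 - 8*p^2 + 19*p - 12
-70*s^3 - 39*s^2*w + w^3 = (-7*s + w)*(2*s + w)*(5*s + w)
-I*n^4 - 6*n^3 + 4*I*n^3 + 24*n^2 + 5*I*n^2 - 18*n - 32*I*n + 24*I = (n - 3)*(n - 4*I)*(n - 2*I)*(-I*n + I)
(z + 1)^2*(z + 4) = z^3 + 6*z^2 + 9*z + 4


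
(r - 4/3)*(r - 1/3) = r^2 - 5*r/3 + 4/9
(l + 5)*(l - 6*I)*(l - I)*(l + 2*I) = l^4 + 5*l^3 - 5*I*l^3 + 8*l^2 - 25*I*l^2 + 40*l - 12*I*l - 60*I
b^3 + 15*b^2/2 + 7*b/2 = b*(b + 1/2)*(b + 7)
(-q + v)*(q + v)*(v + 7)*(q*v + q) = -q^3*v^2 - 8*q^3*v - 7*q^3 + q*v^4 + 8*q*v^3 + 7*q*v^2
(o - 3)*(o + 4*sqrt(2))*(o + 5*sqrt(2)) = o^3 - 3*o^2 + 9*sqrt(2)*o^2 - 27*sqrt(2)*o + 40*o - 120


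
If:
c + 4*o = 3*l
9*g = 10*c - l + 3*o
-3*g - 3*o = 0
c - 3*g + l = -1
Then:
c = 32/83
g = 29/83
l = -28/83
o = -29/83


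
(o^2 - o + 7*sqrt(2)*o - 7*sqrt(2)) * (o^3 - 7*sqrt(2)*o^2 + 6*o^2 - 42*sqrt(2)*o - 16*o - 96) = o^5 + 5*o^4 - 120*o^3 - 570*o^2 - 112*sqrt(2)*o^2 - 560*sqrt(2)*o + 684*o + 672*sqrt(2)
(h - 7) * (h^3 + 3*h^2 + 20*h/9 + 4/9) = h^4 - 4*h^3 - 169*h^2/9 - 136*h/9 - 28/9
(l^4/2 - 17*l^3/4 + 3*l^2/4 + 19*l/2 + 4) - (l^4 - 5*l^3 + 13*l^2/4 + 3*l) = -l^4/2 + 3*l^3/4 - 5*l^2/2 + 13*l/2 + 4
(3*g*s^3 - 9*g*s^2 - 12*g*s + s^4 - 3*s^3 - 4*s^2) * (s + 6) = 3*g*s^4 + 9*g*s^3 - 66*g*s^2 - 72*g*s + s^5 + 3*s^4 - 22*s^3 - 24*s^2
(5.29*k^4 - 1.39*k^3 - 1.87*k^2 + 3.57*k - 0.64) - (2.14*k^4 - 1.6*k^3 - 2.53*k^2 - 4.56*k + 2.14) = 3.15*k^4 + 0.21*k^3 + 0.66*k^2 + 8.13*k - 2.78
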